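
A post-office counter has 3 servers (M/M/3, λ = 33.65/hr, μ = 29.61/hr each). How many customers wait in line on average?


a = λ/μ = 1.1364; ρ = a/3 = 0.3788
P₀ = 0.314863
Lq = P₀·a^c·ρ / (c!·(1−ρ)²) = 0.314863·1.46771·0.3788/(6·0.38587)
= 0.07561

Final: 0.07561


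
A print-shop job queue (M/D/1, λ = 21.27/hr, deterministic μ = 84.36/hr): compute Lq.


ρ = 21.27/84.36 = 0.2521
M/D/1: Lq = ρ²/(2(1−ρ)) = 0.06357/(2·0.7479) = 0.04250

Final: 0.04250


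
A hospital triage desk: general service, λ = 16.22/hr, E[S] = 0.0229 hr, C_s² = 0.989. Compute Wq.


ρ = λ·E[S] = 16.22·0.0229 = 0.3714
E[S²] = E[S]²(1+C_s²) = 0.0229²·(1+0.989) = 0.001043
Wq = λ·E[S²]/(2(1−ρ)) = 16.22·0.001043/(2·0.6286) = 0.01346 hr

Final: 0.01346 hr


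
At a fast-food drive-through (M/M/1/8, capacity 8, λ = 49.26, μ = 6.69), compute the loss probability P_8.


ρ = λ/μ = 49.26/6.69 = 7.3632
P_K = (1−ρ)ρ^K/(1−ρ^(K+1)) = (-6.3632·8640648.090296)/(1 − 63623068.001194)
= -54982419.910898/-63623067.001194 = 0.864190

Final: 0.864190


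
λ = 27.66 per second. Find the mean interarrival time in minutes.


Mean interarrival time = 1/λ = 1/27.66 second = 0.03615 second
In minutes: 0.03615 × 0.0166667 = 0.0006026 min

Final: 0.0006026 min


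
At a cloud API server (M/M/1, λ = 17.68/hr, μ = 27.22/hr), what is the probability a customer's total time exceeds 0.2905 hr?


W ~ Exponential(μ−λ) for M/M/1.
μ − λ = 27.22 − 17.68 = 9.5400
P(W > t) = e^{−(μ−λ)t} = e^{−2.7714} = 0.062576

Final: 0.062576


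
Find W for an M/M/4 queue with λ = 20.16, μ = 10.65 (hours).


a = 1.8930; ρ = 0.4732; P₀ = 0.146397
Lq = P₀·a^c·ρ/(c!(1−ρ)²) = 0.13358
Wq = Lq/λ = 0.13358/20.16 = 0.006626 hr
W = Wq + 1/μ = 0.006626 + 0.09390 = 0.10052 hr

Final: 0.10052 hr


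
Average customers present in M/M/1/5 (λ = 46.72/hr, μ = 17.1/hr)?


ρ = 46.72/17.1 = 2.7322
L = ρ[1 − (K+1)ρ^K + Kρ^(K+1)] / [(1−ρ)(1−ρ^(K+1))]
Numerator: 2.7322·(1 − 6·152.241698 + 5·415.949247) = 3189.243938
Denominator: (-1.7322)·(-414.949247) = 718.760040
L = 3189.243938/718.760040 = 4.4371

Final: 4.4371


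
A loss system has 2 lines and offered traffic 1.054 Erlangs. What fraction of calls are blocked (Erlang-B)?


B(c,a) = (a^c/c!) / Σ_{k=0}^{c} a^k/k!
a^2/2! = 0.555458
Σ terms (k=0..2): 1.00000 + 1.05400 + 0.55546 = 2.609458
B = 0.555458/2.609458 = 0.212863

Final: 0.212863


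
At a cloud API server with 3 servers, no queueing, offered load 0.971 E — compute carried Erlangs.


B(3,0.971) = 0.058799 (Erlang-B)
Carried load = a(1 − B) = 0.971·(1 − 0.058799) = 0.971·0.941201 = 0.9139 E

Final: 0.9139 Erlangs


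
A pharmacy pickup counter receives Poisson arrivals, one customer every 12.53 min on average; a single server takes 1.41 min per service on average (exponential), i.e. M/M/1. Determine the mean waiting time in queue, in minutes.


λ = 60/12.53 = 4.7885 /hr
μ = 60/1.41 = 42.5532 /hr
ρ = λ/μ = 4.7885/42.5532 = 0.1125
Wq = ρ/(μ−λ) = 0.1125/(42.5532−4.7885) = 0.002980 hr
In minutes: 0.002980·60 = 0.1788 min

Final: 0.1788 min


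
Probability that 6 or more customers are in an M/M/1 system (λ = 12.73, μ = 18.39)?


ρ = 12.73/18.39 = 0.6922
P(N ≥ n) = ρ^n = 0.6922^6 = 0.110022

Final: 0.110022


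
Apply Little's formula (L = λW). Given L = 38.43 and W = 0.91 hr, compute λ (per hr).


λ = L/W = 38.43/0.91 = 42.2308 /hr

Final: 42.2308 /hr


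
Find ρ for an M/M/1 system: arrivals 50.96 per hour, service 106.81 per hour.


ρ = λ/μ = 50.96/106.81 = 0.4771

Final: 0.4771


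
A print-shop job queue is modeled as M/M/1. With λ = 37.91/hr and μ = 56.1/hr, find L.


ρ = λ/μ = 37.91/56.1 = 0.6758
L = ρ/(1−ρ) = 0.6758/(1 − 0.6758) = 0.6758/0.3242 = 2.0841

Final: 2.0841


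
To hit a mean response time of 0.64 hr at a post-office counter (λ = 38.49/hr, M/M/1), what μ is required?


W = 1/(μ−λ) ⇒ μ − λ = 1/W = 1/0.64 = 1.5625
μ = λ + 1/W = 38.49 + 1.5625 = 40.0525 per hr

Final: 40.0525 /hr


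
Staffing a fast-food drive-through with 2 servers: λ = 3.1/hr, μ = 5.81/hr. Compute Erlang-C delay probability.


a = λ/μ = 0.5336; ρ = a/2 = 0.2668
P₀ = 0.578804 (from M/M/c formula)
C(c,a) = [a^c/(c!(1−ρ))]·P₀ = [0.28469/(2·0.7332)]·0.578804
= 0.19414·0.578804 = 0.112367

Final: 0.112367


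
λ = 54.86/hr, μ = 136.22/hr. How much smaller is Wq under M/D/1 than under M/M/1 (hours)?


ρ = 54.86/136.22 = 0.4027
Wq(M/M/1) = ρ/(μ−λ) = 0.4027/81.36 = 0.004950 hr
Wq(M/D/1) = ρ/(2(μ−λ)) = 0.002475 hr
Savings = 0.004950 − 0.002475 = 0.002475 hr

Final: 0.002475 hr


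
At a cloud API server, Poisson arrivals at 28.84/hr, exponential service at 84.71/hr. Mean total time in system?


W = 1/(μ−λ) = 1/(84.71 − 28.84) = 1/55.87 = 0.01790 hr

Final: 0.01790 hr


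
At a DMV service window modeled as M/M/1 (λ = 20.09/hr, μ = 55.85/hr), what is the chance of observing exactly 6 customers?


ρ = 20.09/55.85 = 0.3597
P_n = (1−ρ)·ρ^n = (1 − 0.3597)·0.3597^6 = 0.6403·0.002166 = 0.001387

Final: 0.001387


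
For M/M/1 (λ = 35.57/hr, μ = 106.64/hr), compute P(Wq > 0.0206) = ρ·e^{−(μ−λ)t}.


ρ = 35.57/106.64 = 0.3336
P(Wq > t) = ρ·e^{−(μ−λ)t} = 0.3336·e^{−1.4640}
= 0.3336·0.231299 = 0.077150

Final: 0.077150


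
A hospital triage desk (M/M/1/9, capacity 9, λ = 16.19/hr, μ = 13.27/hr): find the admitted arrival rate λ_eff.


ρ = 1.2200; P_K = (1−ρ)ρ^9/(1−ρ^10) = 0.208953
λ_eff = λ(1 − P_K) = 16.19·(1 − 0.208953) = 16.19·0.791047 = 12.8070 /hr

Final: 12.8070 /hr


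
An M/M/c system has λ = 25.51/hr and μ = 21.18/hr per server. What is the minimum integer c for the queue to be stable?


Stability requires cμ > λ ⇔ c > λ/μ.
λ/μ = 25.51/21.18 = 1.2044
Minimum integer c = ⌊1.2044⌋ + 1 = 2
Check: 2·21.18 = 42.36 > 25.51, while 1·21.18 = 21.18 ≤ 25.51

Final: 2 servers


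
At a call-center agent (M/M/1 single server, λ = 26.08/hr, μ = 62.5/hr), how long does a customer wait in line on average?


ρ = 26.08/62.5 = 0.4173
Wq = ρ/(μ−λ) = 0.4173/(62.5 − 26.08) = 0.4173/36.42 = 0.01146 hr

Final: 0.01146 hr


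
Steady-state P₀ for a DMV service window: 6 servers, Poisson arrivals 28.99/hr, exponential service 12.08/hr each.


a = λ/μ = 28.99/12.08 = 2.3998; ρ = a/c = 0.4000
Σ_{k=0}^{5} a^k/k! (terms k=0..5) = 1.00000 + 2.39983 + 2.87960 + 2.30352 + 1.38202 + 0.66332 = 10.62830
Tail: a^6/(6!(1−ρ)) = 191.02389/(720·0.6000) = 0.44216
P₀ = 1/(10.62830 + 0.44216) = 1/11.07047 = 0.090330

Final: 0.090330


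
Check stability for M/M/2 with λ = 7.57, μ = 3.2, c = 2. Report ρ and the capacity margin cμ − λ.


Total capacity cμ = 2·3.2 = 6.40/hr
ρ = λ/(cμ) = 7.57/6.40 = 1.1828
Stable ⇔ ρ < 1: NO
Spare capacity = cμ − λ = 6.40 − 7.57 = -1.17/hr

Final: ρ = 1.1828; unstable; margin = -1.17/hr


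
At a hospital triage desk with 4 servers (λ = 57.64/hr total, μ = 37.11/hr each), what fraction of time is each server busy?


ρ = λ/(cμ) = 57.64/(4·37.11) = 57.64/148.44 = 0.3883

Final: 0.3883


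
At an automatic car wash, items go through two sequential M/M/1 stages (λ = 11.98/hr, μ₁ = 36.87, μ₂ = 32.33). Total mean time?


Each node sees arrival rate λ = 11.98/hr (tandem ⇒ throughput preserved).
W₁ = 1/(μ₁−λ) = 1/(36.87−11.98) = 0.04018 hr
W₂ = 1/(μ₂−λ) = 1/(32.33−11.98) = 0.04914 hr
W_total = W₁ + W₂ = 0.04018 + 0.04914 = 0.08932 hr

Final: 0.08932 hr


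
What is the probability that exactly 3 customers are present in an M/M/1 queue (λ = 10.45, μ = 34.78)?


ρ = 10.45/34.78 = 0.3005
P_n = (1−ρ)·ρ^n = (1 − 0.3005)·0.3005^3 = 0.6995·0.027124 = 0.018975

Final: 0.018975


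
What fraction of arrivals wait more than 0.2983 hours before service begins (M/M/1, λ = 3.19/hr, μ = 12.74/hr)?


ρ = 3.19/12.74 = 0.2504
P(Wq > t) = ρ·e^{−(μ−λ)t} = 0.2504·e^{−2.8488}
= 0.2504·0.057916 = 0.014502

Final: 0.014502


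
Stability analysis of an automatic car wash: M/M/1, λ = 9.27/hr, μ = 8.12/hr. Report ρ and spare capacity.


Total capacity cμ = 1·8.12 = 8.12/hr
ρ = λ/(cμ) = 9.27/8.12 = 1.1416
Stable ⇔ ρ < 1: NO
Spare capacity = cμ − λ = 8.12 − 9.27 = -1.15/hr

Final: ρ = 1.1416; unstable; margin = -1.15/hr


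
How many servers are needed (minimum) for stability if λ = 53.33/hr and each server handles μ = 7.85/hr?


Stability requires cμ > λ ⇔ c > λ/μ.
λ/μ = 53.33/7.85 = 6.7936
Minimum integer c = ⌊6.7936⌋ + 1 = 7
Check: 7·7.85 = 54.95 > 53.33, while 6·7.85 = 47.10 ≤ 53.33

Final: 7 servers


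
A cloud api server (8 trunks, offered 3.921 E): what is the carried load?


B(8,3.921) = 0.028000 (Erlang-B)
Carried load = a(1 − B) = 3.921·(1 − 0.028000) = 3.921·0.972000 = 3.8112 E

Final: 3.8112 Erlangs


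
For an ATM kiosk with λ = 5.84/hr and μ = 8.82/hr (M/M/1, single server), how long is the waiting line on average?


ρ = 5.84/8.82 = 0.6621
Lq = ρ²/(1−ρ) = 0.4384/0.3379 = 1.2976

Final: 1.2976


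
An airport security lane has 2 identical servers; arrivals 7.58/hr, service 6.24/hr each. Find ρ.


ρ = λ/(cμ) = 7.58/(2·6.24) = 7.58/12.48 = 0.6074

Final: 0.6074


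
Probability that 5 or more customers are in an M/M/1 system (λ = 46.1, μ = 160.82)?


ρ = 46.1/160.82 = 0.2867
P(N ≥ n) = ρ^n = 0.2867^5 = 0.001936

Final: 0.001936


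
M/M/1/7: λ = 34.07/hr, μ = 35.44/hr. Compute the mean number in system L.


ρ = 34.07/35.44 = 0.9613
L = ρ[1 − (K+1)ρ^K + Kρ^(K+1)] / [(1−ρ)(1−ρ^(K+1))]
Numerator: 0.9613·(1 − 8·0.758838 + 7·0.729503) = 0.034437
Denominator: (0.03866)·(0.270497) = 0.010457
L = 0.034437/0.010457 = 3.2934

Final: 3.2934


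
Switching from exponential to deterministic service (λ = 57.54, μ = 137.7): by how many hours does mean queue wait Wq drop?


ρ = 57.54/137.7 = 0.4179
Wq(M/M/1) = ρ/(μ−λ) = 0.4179/80.16 = 0.005213 hr
Wq(M/D/1) = ρ/(2(μ−λ)) = 0.002606 hr
Savings = 0.005213 − 0.002606 = 0.002606 hr

Final: 0.002606 hr


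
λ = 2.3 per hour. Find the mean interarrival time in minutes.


Mean interarrival time = 1/λ = 1/2.3 hour = 0.43478 hour
In minutes: 0.43478 × 60 = 26.0870 min

Final: 26.0870 min


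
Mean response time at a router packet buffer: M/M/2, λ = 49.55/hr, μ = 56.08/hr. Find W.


a = 0.8836; ρ = 0.4418; P₀ = 0.387175
Lq = P₀·a^c·ρ/(c!(1−ρ)²) = 0.21426
Wq = Lq/λ = 0.21426/49.55 = 0.004324 hr
W = Wq + 1/μ = 0.004324 + 0.01783 = 0.02216 hr

Final: 0.02216 hr


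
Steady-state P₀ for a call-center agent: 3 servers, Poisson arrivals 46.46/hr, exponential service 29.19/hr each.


a = λ/μ = 46.46/29.19 = 1.5916; ρ = a/c = 0.5305
Σ_{k=0}^{2} a^k/k! (terms k=0..2) = 1.00000 + 1.59164 + 1.26666 = 3.85830
Tail: a^3/(3!(1−ρ)) = 4.03214/(6·0.4695) = 1.43150
P₀ = 1/(3.85830 + 1.43150) = 1/5.28980 = 0.189043

Final: 0.189043


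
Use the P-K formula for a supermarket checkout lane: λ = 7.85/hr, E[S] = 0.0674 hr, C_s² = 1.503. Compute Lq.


ρ = λ·E[S] = 7.85·0.0674 = 0.5291
Lq = ρ²(1+C_s²)/(2(1−ρ)) = 0.2799·(1+1.503)/(2·0.4709)
= 0.2799·2.5030/0.9418 = 0.74396

Final: 0.74396


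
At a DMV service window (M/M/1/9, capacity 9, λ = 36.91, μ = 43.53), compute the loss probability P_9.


ρ = λ/μ = 36.91/43.53 = 0.8479
P_K = (1−ρ)ρ^K/(1−ρ^(K+1)) = (0.1521·0.226568)/(1 − 0.192112)
= 0.034456/0.807888 = 0.042650

Final: 0.042650


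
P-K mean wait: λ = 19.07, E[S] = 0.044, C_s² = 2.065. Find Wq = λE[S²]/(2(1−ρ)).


ρ = λ·E[S] = 19.07·0.044 = 0.8391
E[S²] = E[S]²(1+C_s²) = 0.044²·(1+2.065) = 0.005934
Wq = λ·E[S²]/(2(1−ρ)) = 19.07·0.005934/(2·0.1609) = 0.35160 hr

Final: 0.35160 hr


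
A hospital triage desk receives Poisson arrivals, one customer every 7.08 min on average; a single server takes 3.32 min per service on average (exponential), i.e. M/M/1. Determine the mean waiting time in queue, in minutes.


λ = 60/7.08 = 8.4746 /hr
μ = 60/3.32 = 18.0723 /hr
ρ = λ/μ = 8.4746/18.0723 = 0.4689
Wq = ρ/(μ−λ) = 0.4689/(18.0723−8.4746) = 0.04886 hr
In minutes: 0.04886·60 = 2.931 min

Final: 2.931 min


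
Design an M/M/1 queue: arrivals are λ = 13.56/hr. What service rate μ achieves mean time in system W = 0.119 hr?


W = 1/(μ−λ) ⇒ μ − λ = 1/W = 1/0.119 = 8.4034
μ = λ + 1/W = 13.56 + 8.4034 = 21.9634 per hr

Final: 21.9634 /hr


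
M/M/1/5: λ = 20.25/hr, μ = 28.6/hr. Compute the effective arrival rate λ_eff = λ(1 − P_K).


ρ = 0.7080; P_K = (1−ρ)ρ^5/(1−ρ^6) = 0.059443
λ_eff = λ(1 − P_K) = 20.25·(1 − 0.059443) = 20.25·0.940557 = 19.0463 /hr

Final: 19.0463 /hr


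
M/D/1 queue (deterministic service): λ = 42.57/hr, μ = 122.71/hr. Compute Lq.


ρ = 42.57/122.71 = 0.3469
M/D/1: Lq = ρ²/(2(1−ρ)) = 0.1204/(2·0.6531) = 0.09214

Final: 0.09214


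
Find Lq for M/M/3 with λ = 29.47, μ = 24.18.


a = λ/μ = 1.2188; ρ = a/3 = 0.4063
P₀ = 0.288212
Lq = P₀·a^c·ρ / (c!·(1−ρ)²) = 0.288212·1.81039·0.4063/(6·0.35253)
= 0.10022

Final: 0.10022


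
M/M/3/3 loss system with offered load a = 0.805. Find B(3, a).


B(c,a) = (a^c/c!) / Σ_{k=0}^{c} a^k/k!
a^3/3! = 0.086943
Σ terms (k=0..3): 1.00000 + 0.80500 + 0.32401 + 0.08694 = 2.215956
B = 0.086943/2.215956 = 0.039235

Final: 0.039235


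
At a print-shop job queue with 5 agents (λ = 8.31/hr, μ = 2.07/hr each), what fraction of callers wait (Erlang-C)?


a = λ/μ = 4.0145; ρ = a/5 = 0.8029
P₀ = 0.012697 (from M/M/c formula)
C(c,a) = [a^c/(c!(1−ρ))]·P₀ = [1042.68564/(120·0.1971)]·0.012697
= 44.08414·0.012697 = 0.559714

Final: 0.559714


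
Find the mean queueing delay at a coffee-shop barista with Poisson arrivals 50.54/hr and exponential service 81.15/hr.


ρ = 50.54/81.15 = 0.6228
Wq = ρ/(μ−λ) = 0.6228/(81.15 − 50.54) = 0.6228/30.61 = 0.02035 hr

Final: 0.02035 hr


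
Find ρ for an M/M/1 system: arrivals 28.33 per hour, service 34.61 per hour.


ρ = λ/μ = 28.33/34.61 = 0.8185

Final: 0.8185


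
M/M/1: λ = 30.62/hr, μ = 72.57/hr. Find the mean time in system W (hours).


W = 1/(μ−λ) = 1/(72.57 − 30.62) = 1/41.95 = 0.02384 hr

Final: 0.02384 hr


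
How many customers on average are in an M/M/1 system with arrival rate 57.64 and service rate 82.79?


ρ = λ/μ = 57.64/82.79 = 0.6962
L = ρ/(1−ρ) = 0.6962/(1 − 0.6962) = 0.6962/0.3038 = 2.2918

Final: 2.2918


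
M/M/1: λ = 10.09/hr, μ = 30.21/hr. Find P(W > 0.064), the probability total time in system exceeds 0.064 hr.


W ~ Exponential(μ−λ) for M/M/1.
μ − λ = 30.21 − 10.09 = 20.1200
P(W > t) = e^{−(μ−λ)t} = e^{−1.2877} = 0.275910

Final: 0.275910


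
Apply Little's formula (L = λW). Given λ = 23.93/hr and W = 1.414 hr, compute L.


L = λW = 23.93·1.414 = 33.8370

Final: 33.8370


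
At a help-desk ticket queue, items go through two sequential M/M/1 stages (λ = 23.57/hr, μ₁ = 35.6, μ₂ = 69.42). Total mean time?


Each node sees arrival rate λ = 23.57/hr (tandem ⇒ throughput preserved).
W₁ = 1/(μ₁−λ) = 1/(35.6−23.57) = 0.08313 hr
W₂ = 1/(μ₂−λ) = 1/(69.42−23.57) = 0.02181 hr
W_total = W₁ + W₂ = 0.08313 + 0.02181 = 0.10494 hr

Final: 0.10494 hr


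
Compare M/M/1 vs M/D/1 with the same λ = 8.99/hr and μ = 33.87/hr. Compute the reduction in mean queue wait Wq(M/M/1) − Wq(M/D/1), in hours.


ρ = 8.99/33.87 = 0.2654
Wq(M/M/1) = ρ/(μ−λ) = 0.2654/24.88 = 0.01067 hr
Wq(M/D/1) = ρ/(2(μ−λ)) = 0.005334 hr
Savings = 0.01067 − 0.005334 = 0.005334 hr

Final: 0.005334 hr


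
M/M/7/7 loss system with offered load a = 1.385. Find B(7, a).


B(c,a) = (a^c/c!) / Σ_{k=0}^{c} a^k/k!
a^7/7! = 0.001940
Σ terms (k=0..7): 1.00000 + 1.38500 + 0.95911 + 0.44279 + 0.15332 + 0.04247 + 0.009803 + 0.001940 = 3.994430
B = 0.001940/3.994430 = 0.0004856

Final: 0.0004856


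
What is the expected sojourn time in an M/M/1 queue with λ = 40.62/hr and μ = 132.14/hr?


W = 1/(μ−λ) = 1/(132.14 − 40.62) = 1/91.52 = 0.01093 hr

Final: 0.01093 hr


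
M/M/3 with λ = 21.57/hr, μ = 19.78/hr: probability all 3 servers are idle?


a = λ/μ = 21.57/19.78 = 1.0905; ρ = a/c = 0.3635
Σ_{k=0}^{2} a^k/k! (terms k=0..2) = 1.00000 + 1.09050 + 0.59459 = 2.68509
Tail: a^3/(3!(1−ρ)) = 1.29680/(6·0.6365) = 0.33956
P₀ = 1/(2.68509 + 0.33956) = 1/3.02465 = 0.330617

Final: 0.330617


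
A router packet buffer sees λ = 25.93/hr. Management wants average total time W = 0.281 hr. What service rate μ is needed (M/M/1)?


W = 1/(μ−λ) ⇒ μ − λ = 1/W = 1/0.281 = 3.5587
μ = λ + 1/W = 25.93 + 3.5587 = 29.4887 per hr

Final: 29.4887 /hr


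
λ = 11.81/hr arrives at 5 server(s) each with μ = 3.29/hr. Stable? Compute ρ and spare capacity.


Total capacity cμ = 5·3.29 = 16.45/hr
ρ = λ/(cμ) = 11.81/16.45 = 0.7179
Stable ⇔ ρ < 1: YES
Spare capacity = cμ − λ = 16.45 − 11.81 = 4.64/hr

Final: ρ = 0.7179; stable; margin = 4.64/hr


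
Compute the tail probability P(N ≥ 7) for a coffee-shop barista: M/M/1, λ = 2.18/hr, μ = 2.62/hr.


ρ = 2.18/2.62 = 0.8321
P(N ≥ n) = ρ^n = 0.8321^7 = 0.276113

Final: 0.276113


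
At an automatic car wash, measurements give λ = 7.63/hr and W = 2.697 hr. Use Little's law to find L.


L = λW = 7.63·2.697 = 20.5781

Final: 20.5781


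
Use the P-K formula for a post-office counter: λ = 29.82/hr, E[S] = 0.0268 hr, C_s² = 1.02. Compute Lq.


ρ = λ·E[S] = 29.82·0.0268 = 0.7992
Lq = ρ²(1+C_s²)/(2(1−ρ)) = 0.6387·(1+1.02)/(2·0.2008)
= 0.6387·2.0200/0.4016 = 3.21211

Final: 3.21211


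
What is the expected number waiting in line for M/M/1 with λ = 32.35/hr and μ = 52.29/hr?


ρ = 32.35/52.29 = 0.6187
Lq = ρ²/(1−ρ) = 0.3827/0.3813 = 1.0037

Final: 1.0037


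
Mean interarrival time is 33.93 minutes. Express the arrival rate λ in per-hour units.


λ = 1/(interarrival time) in consistent units.
1 hour = 60 min, so λ = 60/33.93 = 1.7683 per hour

Final: 1.7683 /hr


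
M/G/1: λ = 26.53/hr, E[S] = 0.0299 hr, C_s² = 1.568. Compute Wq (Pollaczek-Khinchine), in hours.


ρ = λ·E[S] = 26.53·0.0299 = 0.7932
E[S²] = E[S]²(1+C_s²) = 0.0299²·(1+1.568) = 0.002296
Wq = λ·E[S²]/(2(1−ρ)) = 26.53·0.002296/(2·0.2068) = 0.14730 hr

Final: 0.14730 hr


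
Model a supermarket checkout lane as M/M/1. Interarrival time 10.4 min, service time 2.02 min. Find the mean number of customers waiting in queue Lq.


λ = 60/10.4 = 5.7692 /hr
μ = 60/2.02 = 29.7030 /hr
ρ = λ/μ = 5.7692/29.7030 = 0.1942
Lq = ρ²/(1−ρ) = 0.03773/0.8058 = 0.04682

Final: 0.04682


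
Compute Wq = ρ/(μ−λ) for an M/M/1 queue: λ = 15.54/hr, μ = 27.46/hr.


ρ = 15.54/27.46 = 0.5659
Wq = ρ/(μ−λ) = 0.5659/(27.46 − 15.54) = 0.5659/11.92 = 0.04748 hr

Final: 0.04748 hr


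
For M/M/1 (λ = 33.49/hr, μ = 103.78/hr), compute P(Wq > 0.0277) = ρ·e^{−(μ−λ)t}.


ρ = 33.49/103.78 = 0.3227
P(Wq > t) = ρ·e^{−(μ−λ)t} = 0.3227·e^{−1.9470}
= 0.3227·0.142697 = 0.046049

Final: 0.046049


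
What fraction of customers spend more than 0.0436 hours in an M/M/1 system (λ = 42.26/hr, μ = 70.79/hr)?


W ~ Exponential(μ−λ) for M/M/1.
μ − λ = 70.79 − 42.26 = 28.5300
P(W > t) = e^{−(μ−λ)t} = e^{−1.2439} = 0.288256

Final: 0.288256


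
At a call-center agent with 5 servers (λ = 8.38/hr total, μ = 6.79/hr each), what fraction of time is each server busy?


ρ = λ/(cμ) = 8.38/(5·6.79) = 8.38/33.95 = 0.2468

Final: 0.2468


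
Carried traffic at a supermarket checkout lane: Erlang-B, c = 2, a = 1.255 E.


B(2,1.255) = 0.258836 (Erlang-B)
Carried load = a(1 − B) = 1.255·(1 − 0.258836) = 1.255·0.741164 = 0.9302 E

Final: 0.9302 Erlangs


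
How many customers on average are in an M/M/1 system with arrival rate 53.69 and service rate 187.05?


ρ = λ/μ = 53.69/187.05 = 0.2870
L = ρ/(1−ρ) = 0.2870/(1 − 0.2870) = 0.2870/0.7130 = 0.4026

Final: 0.4026


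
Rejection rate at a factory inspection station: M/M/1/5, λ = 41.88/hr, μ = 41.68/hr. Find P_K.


ρ = λ/μ = 41.88/41.68 = 1.0048
P_K = (1−ρ)ρ^K/(1−ρ^(K+1)) = (-0.004798·1.024224)/(1 − 1.029138)
= -0.004915/-0.029138 = 0.168668

Final: 0.168668


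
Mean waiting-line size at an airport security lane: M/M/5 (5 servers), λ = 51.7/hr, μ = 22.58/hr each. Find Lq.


a = λ/μ = 2.2896; ρ = a/5 = 0.4579
P₀ = 0.099762
Lq = P₀·a^c·ρ / (c!·(1−ρ)²) = 0.099762·62.92642·0.4579/(120·0.29384)
= 0.08153

Final: 0.08153


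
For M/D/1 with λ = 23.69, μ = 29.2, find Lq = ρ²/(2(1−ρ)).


ρ = 23.69/29.2 = 0.8113
M/D/1: Lq = ρ²/(2(1−ρ)) = 0.6582/(2·0.1887) = 1.74408

Final: 1.74408


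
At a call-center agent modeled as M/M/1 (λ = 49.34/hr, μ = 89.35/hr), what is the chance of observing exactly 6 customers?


ρ = 49.34/89.35 = 0.5522
P_n = (1−ρ)·ρ^n = (1 − 0.5522)·0.5522^6 = 0.4478·0.028355 = 0.012697

Final: 0.012697


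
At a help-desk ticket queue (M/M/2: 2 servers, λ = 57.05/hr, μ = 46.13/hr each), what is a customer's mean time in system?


a = 1.2367; ρ = 0.6184; P₀ = 0.235818
Lq = P₀·a^c·ρ/(c!(1−ρ)²) = 0.76565
Wq = Lq/λ = 0.76565/57.05 = 0.01342 hr
W = Wq + 1/μ = 0.01342 + 0.02168 = 0.03510 hr

Final: 0.03510 hr


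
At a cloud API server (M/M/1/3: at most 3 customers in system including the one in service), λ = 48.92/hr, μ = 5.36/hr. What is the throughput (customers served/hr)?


ρ = 9.1269; P_K = (1−ρ)ρ^3/(1−ρ^4) = 0.890562
λ_eff = λ(1 − P_K) = 48.92·(1 − 0.890562) = 48.92·0.109438 = 5.3537 /hr

Final: 5.3537 /hr


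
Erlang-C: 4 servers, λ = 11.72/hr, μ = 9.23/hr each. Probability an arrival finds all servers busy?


a = λ/μ = 1.2698; ρ = a/4 = 0.3174
P₀ = 0.279655 (from M/M/c formula)
C(c,a) = [a^c/(c!(1−ρ))]·P₀ = [2.59958/(24·0.6826)]·0.279655
= 0.15869·0.279655 = 0.044379

Final: 0.044379


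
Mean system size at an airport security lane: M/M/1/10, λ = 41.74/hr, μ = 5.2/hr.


ρ = 41.74/5.2 = 8.0269
L = ρ[1 − (K+1)ρ^K + Kρ^(K+1)] / [(1−ρ)(1−ρ^(K+1))]
Numerator: 8.0269·(1 − 11·1110429551.357290 + 10·8913332591.087170) = 617419692182.949829
Denominator: (-7.0269)·(-8913332590.087170) = 62633302469.574081
L = 617419692182.949829/62633302469.574081 = 9.8577

Final: 9.8577


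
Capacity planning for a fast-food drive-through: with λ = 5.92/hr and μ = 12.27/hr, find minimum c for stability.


Stability requires cμ > λ ⇔ c > λ/μ.
λ/μ = 5.92/12.27 = 0.4825
Minimum integer c = ⌊0.4825⌋ + 1 = 1
Check: 1·12.27 = 12.27 > 5.92, while 0·12.27 = 0.00 ≤ 5.92

Final: 1 servers


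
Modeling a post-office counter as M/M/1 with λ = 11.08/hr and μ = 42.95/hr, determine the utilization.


ρ = λ/μ = 11.08/42.95 = 0.2580

Final: 0.2580


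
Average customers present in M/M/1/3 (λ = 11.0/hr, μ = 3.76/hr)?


ρ = 11.0/3.76 = 2.9255
L = ρ[1 − (K+1)ρ^K + Kρ^(K+1)] / [(1−ρ)(1−ρ^(K+1))]
Numerator: 2.9255·(1 − 4·25.038858 + 3·73.251979) = 352.820622
Denominator: (-1.9255)·(-72.251979) = 139.123491
L = 352.820622/139.123491 = 2.5360

Final: 2.5360


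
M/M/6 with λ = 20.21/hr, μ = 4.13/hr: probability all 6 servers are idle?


a = λ/μ = 20.21/4.13 = 4.8935; ρ = a/c = 0.8156
Σ_{k=0}^{5} a^k/k! (terms k=0..5) = 1.00000 + 4.89346 + 11.97299 + 19.52979 + 23.89207 + 23.38299 = 84.67130
Tail: a^6/(6!(1−ρ)) = 13730.85469/(720·0.1844) = 103.40706
P₀ = 1/(84.67130 + 103.40706) = 1/188.07836 = 0.005317

Final: 0.005317


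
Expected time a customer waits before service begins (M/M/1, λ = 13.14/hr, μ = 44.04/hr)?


ρ = 13.14/44.04 = 0.2984
Wq = ρ/(μ−λ) = 0.2984/(44.04 − 13.14) = 0.2984/30.90 = 0.009656 hr

Final: 0.009656 hr


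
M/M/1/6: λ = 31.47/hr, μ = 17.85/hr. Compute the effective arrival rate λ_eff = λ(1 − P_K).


ρ = 1.7630; P_K = (1−ρ)ρ^6/(1−ρ^7) = 0.441125
λ_eff = λ(1 − P_K) = 31.47·(1 − 0.441125) = 31.47·0.558875 = 17.5878 /hr

Final: 17.5878 /hr


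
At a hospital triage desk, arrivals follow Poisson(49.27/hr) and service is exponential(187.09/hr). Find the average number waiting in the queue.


ρ = 49.27/187.09 = 0.2633
Lq = ρ²/(1−ρ) = 0.06935/0.7367 = 0.09415

Final: 0.09415


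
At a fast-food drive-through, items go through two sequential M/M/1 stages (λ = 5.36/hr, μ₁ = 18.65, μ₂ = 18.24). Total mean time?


Each node sees arrival rate λ = 5.36/hr (tandem ⇒ throughput preserved).
W₁ = 1/(μ₁−λ) = 1/(18.65−5.36) = 0.07524 hr
W₂ = 1/(μ₂−λ) = 1/(18.24−5.36) = 0.07764 hr
W_total = W₁ + W₂ = 0.07524 + 0.07764 = 0.15288 hr

Final: 0.15288 hr


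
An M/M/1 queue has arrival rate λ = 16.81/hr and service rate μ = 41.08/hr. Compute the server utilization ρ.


ρ = λ/μ = 16.81/41.08 = 0.4092

Final: 0.4092


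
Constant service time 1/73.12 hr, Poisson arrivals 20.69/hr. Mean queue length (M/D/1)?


ρ = 20.69/73.12 = 0.2830
M/D/1: Lq = ρ²/(2(1−ρ)) = 0.08007/(2·0.7170) = 0.05583

Final: 0.05583


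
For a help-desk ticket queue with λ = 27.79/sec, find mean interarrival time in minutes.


Mean interarrival time = 1/λ = 1/27.79 second = 0.03598 second
In minutes: 0.03598 × 0.0166667 = 0.0005997 min

Final: 0.0005997 min


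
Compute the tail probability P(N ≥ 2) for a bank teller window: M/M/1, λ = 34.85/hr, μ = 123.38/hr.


ρ = 34.85/123.38 = 0.2825
P(N ≥ n) = ρ^n = 0.2825^2 = 0.079784

Final: 0.079784


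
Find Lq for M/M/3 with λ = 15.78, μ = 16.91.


a = λ/μ = 0.9332; ρ = a/3 = 0.3111
P₀ = 0.389837
Lq = P₀·a^c·ρ / (c!·(1−ρ)²) = 0.389837·0.81262·0.3111/(6·0.47464)
= 0.03460

Final: 0.03460


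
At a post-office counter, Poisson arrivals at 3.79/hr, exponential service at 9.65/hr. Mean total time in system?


W = 1/(μ−λ) = 1/(9.65 − 3.79) = 1/5.86 = 0.1706 hr

Final: 0.1706 hr


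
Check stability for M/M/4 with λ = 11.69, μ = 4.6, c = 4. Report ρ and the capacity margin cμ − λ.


Total capacity cμ = 4·4.6 = 18.40/hr
ρ = λ/(cμ) = 11.69/18.40 = 0.6353
Stable ⇔ ρ < 1: YES
Spare capacity = cμ − λ = 18.40 − 11.69 = 6.71/hr

Final: ρ = 0.6353; stable; margin = 6.71/hr


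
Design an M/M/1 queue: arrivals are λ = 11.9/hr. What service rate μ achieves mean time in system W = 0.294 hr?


W = 1/(μ−λ) ⇒ μ − λ = 1/W = 1/0.294 = 3.4014
μ = λ + 1/W = 11.9 + 3.4014 = 15.3014 per hr

Final: 15.3014 /hr


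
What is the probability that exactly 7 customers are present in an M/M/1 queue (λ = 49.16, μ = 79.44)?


ρ = 49.16/79.44 = 0.6188
P_n = (1−ρ)·ρ^n = (1 − 0.6188)·0.6188^7 = 0.3812·0.034754 = 0.013247

Final: 0.013247


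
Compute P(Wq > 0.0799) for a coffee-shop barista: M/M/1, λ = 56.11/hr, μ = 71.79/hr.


ρ = 56.11/71.79 = 0.7816
P(Wq > t) = ρ·e^{−(μ−λ)t} = 0.7816·e^{−1.2528}
= 0.7816·0.285695 = 0.223295

Final: 0.223295


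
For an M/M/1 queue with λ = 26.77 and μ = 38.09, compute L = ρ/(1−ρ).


ρ = λ/μ = 26.77/38.09 = 0.7028
L = ρ/(1−ρ) = 0.7028/(1 − 0.7028) = 0.7028/0.2972 = 2.3648

Final: 2.3648


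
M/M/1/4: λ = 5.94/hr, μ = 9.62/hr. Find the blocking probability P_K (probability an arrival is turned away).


ρ = λ/μ = 5.94/9.62 = 0.6175
P_K = (1−ρ)ρ^K/(1−ρ^(K+1)) = (0.3825·0.145360)/(1 − 0.089755)
= 0.055606/0.910245 = 0.061089

Final: 0.061089


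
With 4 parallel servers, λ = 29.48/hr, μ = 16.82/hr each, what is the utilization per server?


ρ = λ/(cμ) = 29.48/(4·16.82) = 29.48/67.28 = 0.4382

Final: 0.4382


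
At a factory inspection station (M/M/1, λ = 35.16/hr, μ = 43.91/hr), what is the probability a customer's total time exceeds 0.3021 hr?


W ~ Exponential(μ−λ) for M/M/1.
μ − λ = 43.91 − 35.16 = 8.7500
P(W > t) = e^{−(μ−λ)t} = e^{−2.6434} = 0.071121

Final: 0.071121


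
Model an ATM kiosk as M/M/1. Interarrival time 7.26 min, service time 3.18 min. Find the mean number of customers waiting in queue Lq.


λ = 60/7.26 = 8.2645 /hr
μ = 60/3.18 = 18.8679 /hr
ρ = λ/μ = 8.2645/18.8679 = 0.4380
Lq = ρ²/(1−ρ) = 0.1919/0.5620 = 0.3414

Final: 0.3414


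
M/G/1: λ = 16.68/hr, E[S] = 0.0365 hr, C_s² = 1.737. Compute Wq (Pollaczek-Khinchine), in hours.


ρ = λ·E[S] = 16.68·0.0365 = 0.6088
E[S²] = E[S]²(1+C_s²) = 0.0365²·(1+1.737) = 0.003646
Wq = λ·E[S²]/(2(1−ρ)) = 16.68·0.003646/(2·0.3912) = 0.07774 hr

Final: 0.07774 hr


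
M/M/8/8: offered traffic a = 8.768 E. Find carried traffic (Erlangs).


B(8,8.768) = 0.277094 (Erlang-B)
Carried load = a(1 − B) = 8.768·(1 − 0.277094) = 8.768·0.722906 = 6.3384 E

Final: 6.3384 Erlangs


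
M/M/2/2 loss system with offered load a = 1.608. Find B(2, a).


B(c,a) = (a^c/c!) / Σ_{k=0}^{c} a^k/k!
a^2/2! = 1.292832
Σ terms (k=0..2): 1.00000 + 1.60800 + 1.29283 = 3.900832
B = 1.292832/3.900832 = 0.331425

Final: 0.331425


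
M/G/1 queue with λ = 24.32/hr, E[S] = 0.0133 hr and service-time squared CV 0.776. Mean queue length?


ρ = λ·E[S] = 24.32·0.0133 = 0.3235
Lq = ρ²(1+C_s²)/(2(1−ρ)) = 0.1046·(1+0.776)/(2·0.6765)
= 0.1046·1.7760/1.3531 = 0.13732

Final: 0.13732


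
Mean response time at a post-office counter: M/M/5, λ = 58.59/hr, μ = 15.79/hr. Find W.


a = 3.7106; ρ = 0.7421; P₀ = 0.019709
Lq = P₀·a^c·ρ/(c!(1−ρ)²) = 1.28917
Wq = Lq/λ = 1.28917/58.59 = 0.02200 hr
W = Wq + 1/μ = 0.02200 + 0.06333 = 0.08533 hr

Final: 0.08533 hr


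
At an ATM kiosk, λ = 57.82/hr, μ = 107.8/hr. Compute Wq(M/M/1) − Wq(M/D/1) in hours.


ρ = 57.82/107.8 = 0.5364
Wq(M/M/1) = ρ/(μ−λ) = 0.5364/49.98 = 0.01073 hr
Wq(M/D/1) = ρ/(2(μ−λ)) = 0.005366 hr
Savings = 0.01073 − 0.005366 = 0.005366 hr

Final: 0.005366 hr


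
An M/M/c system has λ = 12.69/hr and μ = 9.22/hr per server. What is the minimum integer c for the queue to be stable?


Stability requires cμ > λ ⇔ c > λ/μ.
λ/μ = 12.69/9.22 = 1.3764
Minimum integer c = ⌊1.3764⌋ + 1 = 2
Check: 2·9.22 = 18.44 > 12.69, while 1·9.22 = 9.22 ≤ 12.69

Final: 2 servers


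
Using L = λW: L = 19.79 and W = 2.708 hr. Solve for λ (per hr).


λ = L/W = 19.79/2.708 = 7.3080 /hr

Final: 7.3080 /hr


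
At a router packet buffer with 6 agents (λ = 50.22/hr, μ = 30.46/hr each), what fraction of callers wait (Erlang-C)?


a = λ/μ = 1.6487; ρ = a/6 = 0.2748
P₀ = 0.192209 (from M/M/c formula)
C(c,a) = [a^c/(c!(1−ρ))]·P₀ = [20.08542/(720·0.7252)]·0.192209
= 0.03847·0.192209 = 0.007394

Final: 0.007394


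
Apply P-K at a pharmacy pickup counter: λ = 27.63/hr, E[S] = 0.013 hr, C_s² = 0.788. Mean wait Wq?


ρ = λ·E[S] = 27.63·0.013 = 0.3592
E[S²] = E[S]²(1+C_s²) = 0.013²·(1+0.788) = 0.0003022
Wq = λ·E[S²]/(2(1−ρ)) = 27.63·0.0003022/(2·0.6408) = 0.006514 hr

Final: 0.006514 hr


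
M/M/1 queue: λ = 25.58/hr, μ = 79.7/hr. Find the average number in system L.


ρ = λ/μ = 25.58/79.7 = 0.3210
L = ρ/(1−ρ) = 0.3210/(1 − 0.3210) = 0.3210/0.6790 = 0.4727

Final: 0.4727


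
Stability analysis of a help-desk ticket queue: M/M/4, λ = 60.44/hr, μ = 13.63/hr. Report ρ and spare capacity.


Total capacity cμ = 4·13.63 = 54.52/hr
ρ = λ/(cμ) = 60.44/54.52 = 1.1086
Stable ⇔ ρ < 1: NO
Spare capacity = cμ − λ = 54.52 − 60.44 = -5.92/hr

Final: ρ = 1.1086; unstable; margin = -5.92/hr


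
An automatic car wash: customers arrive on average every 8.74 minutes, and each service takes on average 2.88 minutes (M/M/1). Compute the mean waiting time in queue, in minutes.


λ = 60/8.74 = 6.8650 /hr
μ = 60/2.88 = 20.8333 /hr
ρ = λ/μ = 6.8650/20.8333 = 0.3295
Wq = ρ/(μ−λ) = 0.3295/(20.8333−6.8650) = 0.02359 hr
In minutes: 0.02359·60 = 1.415 min

Final: 1.415 min


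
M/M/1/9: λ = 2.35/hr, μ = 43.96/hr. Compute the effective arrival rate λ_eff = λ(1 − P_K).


ρ = 0.05346; P_K = (1−ρ)ρ^9/(1−ρ^10) = 3.375e-12
λ_eff = λ(1 − P_K) = 2.35·(1 − 3.375e-12) = 2.35·1.000000 = 2.3500 /hr

Final: 2.3500 /hr


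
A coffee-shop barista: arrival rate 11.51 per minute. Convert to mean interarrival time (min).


Mean interarrival time = 1/λ = 1/11.51 minute = 0.08688 minute
In minutes: 0.08688 × 1 = 0.08688 min

Final: 0.08688 min


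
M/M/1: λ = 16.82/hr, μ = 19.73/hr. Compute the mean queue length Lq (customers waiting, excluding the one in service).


ρ = 16.82/19.73 = 0.8525
Lq = ρ²/(1−ρ) = 0.7268/0.1475 = 4.9276

Final: 4.9276


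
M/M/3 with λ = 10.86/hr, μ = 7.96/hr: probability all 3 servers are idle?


a = λ/μ = 10.86/7.96 = 1.3643; ρ = a/c = 0.4548
Σ_{k=0}^{2} a^k/k! (terms k=0..2) = 1.00000 + 1.36432 + 0.93069 = 3.29501
Tail: a^3/(3!(1−ρ)) = 2.53951/(6·0.5452) = 0.77629
P₀ = 1/(3.29501 + 0.77629) = 1/4.07130 = 0.245622

Final: 0.245622


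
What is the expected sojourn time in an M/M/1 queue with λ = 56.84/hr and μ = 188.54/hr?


W = 1/(μ−λ) = 1/(188.54 − 56.84) = 1/131.70 = 0.007593 hr

Final: 0.007593 hr


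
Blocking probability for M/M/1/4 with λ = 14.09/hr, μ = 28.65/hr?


ρ = λ/μ = 14.09/28.65 = 0.4918
P_K = (1−ρ)ρ^K/(1−ρ^(K+1)) = (0.5082·0.058499)/(1 − 0.028769)
= 0.029729/0.971231 = 0.030610

Final: 0.030610


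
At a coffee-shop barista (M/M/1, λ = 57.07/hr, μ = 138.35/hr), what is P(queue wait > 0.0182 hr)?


ρ = 57.07/138.35 = 0.4125
P(Wq > t) = ρ·e^{−(μ−λ)t} = 0.4125·e^{−1.4793}
= 0.4125·0.227798 = 0.093968

Final: 0.093968


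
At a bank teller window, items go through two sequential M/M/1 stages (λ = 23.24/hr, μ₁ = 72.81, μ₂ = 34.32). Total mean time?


Each node sees arrival rate λ = 23.24/hr (tandem ⇒ throughput preserved).
W₁ = 1/(μ₁−λ) = 1/(72.81−23.24) = 0.02017 hr
W₂ = 1/(μ₂−λ) = 1/(34.32−23.24) = 0.09025 hr
W_total = W₁ + W₂ = 0.02017 + 0.09025 = 0.11043 hr

Final: 0.11043 hr


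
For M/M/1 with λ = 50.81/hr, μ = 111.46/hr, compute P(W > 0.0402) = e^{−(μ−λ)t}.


W ~ Exponential(μ−λ) for M/M/1.
μ − λ = 111.46 − 50.81 = 60.6500
P(W > t) = e^{−(μ−λ)t} = e^{−2.4381} = 0.087324

Final: 0.087324


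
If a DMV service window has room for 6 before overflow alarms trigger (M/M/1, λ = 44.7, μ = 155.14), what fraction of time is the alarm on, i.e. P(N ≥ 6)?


ρ = 44.7/155.14 = 0.2881
P(N ≥ n) = ρ^n = 0.2881^6 = 0.0005721

Final: 0.0005721


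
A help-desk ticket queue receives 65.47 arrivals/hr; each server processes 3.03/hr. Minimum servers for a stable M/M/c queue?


Stability requires cμ > λ ⇔ c > λ/μ.
λ/μ = 65.47/3.03 = 21.6073
Minimum integer c = ⌊21.6073⌋ + 1 = 22
Check: 22·3.03 = 66.66 > 65.47, while 21·3.03 = 63.63 ≤ 65.47

Final: 22 servers


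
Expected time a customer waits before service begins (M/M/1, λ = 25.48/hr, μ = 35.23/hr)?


ρ = 25.48/35.23 = 0.7232
Wq = ρ/(μ−λ) = 0.7232/(35.23 − 25.48) = 0.7232/9.75 = 0.07418 hr

Final: 0.07418 hr


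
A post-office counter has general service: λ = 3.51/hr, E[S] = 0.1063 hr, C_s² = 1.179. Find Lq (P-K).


ρ = λ·E[S] = 3.51·0.1063 = 0.3731
Lq = ρ²(1+C_s²)/(2(1−ρ)) = 0.1392·(1+1.179)/(2·0.6269)
= 0.1392·2.1790/1.2538 = 0.24195

Final: 0.24195


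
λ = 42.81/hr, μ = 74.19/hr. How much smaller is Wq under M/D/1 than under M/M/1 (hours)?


ρ = 42.81/74.19 = 0.5770
Wq(M/M/1) = ρ/(μ−λ) = 0.5770/31.38 = 0.01839 hr
Wq(M/D/1) = ρ/(2(μ−λ)) = 0.009194 hr
Savings = 0.01839 − 0.009194 = 0.009194 hr

Final: 0.009194 hr


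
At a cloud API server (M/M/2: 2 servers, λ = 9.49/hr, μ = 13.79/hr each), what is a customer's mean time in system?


a = 0.6882; ρ = 0.3441; P₀ = 0.487996
Lq = P₀·a^c·ρ/(c!(1−ρ)²) = 0.09242
Wq = Lq/λ = 0.09242/9.49 = 0.009739 hr
W = Wq + 1/μ = 0.009739 + 0.07252 = 0.08226 hr

Final: 0.08226 hr


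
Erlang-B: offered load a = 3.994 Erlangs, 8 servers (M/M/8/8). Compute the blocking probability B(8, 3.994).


B(c,a) = (a^c/c!) / Σ_{k=0}^{c} a^k/k!
a^8/8! = 1.605994
Σ terms (k=0..8): 1.00000 + 3.99400 + 7.97602 + 10.61874 + 10.60281 + 8.46953 + 5.63788 + 3.21681 + 1.60599 = 53.121780
B = 1.605994/53.121780 = 0.030232

Final: 0.030232


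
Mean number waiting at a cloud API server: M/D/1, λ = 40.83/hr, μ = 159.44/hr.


ρ = 40.83/159.44 = 0.2561
M/D/1: Lq = ρ²/(2(1−ρ)) = 0.06558/(2·0.7439) = 0.04408

Final: 0.04408


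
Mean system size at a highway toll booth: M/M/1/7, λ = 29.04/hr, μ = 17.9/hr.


ρ = 29.04/17.9 = 1.6223
L = ρ[1 − (K+1)ρ^K + Kρ^(K+1)] / [(1−ρ)(1−ρ^(K+1))]
Numerator: 1.6223·(1 − 8·29.580470 + 7·47.989768) = 162.696383
Denominator: (-0.6223)·(-46.989768) = 29.243911
L = 162.696383/29.243911 = 5.5634

Final: 5.5634


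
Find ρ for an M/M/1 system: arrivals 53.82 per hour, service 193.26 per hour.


ρ = λ/μ = 53.82/193.26 = 0.2785

Final: 0.2785


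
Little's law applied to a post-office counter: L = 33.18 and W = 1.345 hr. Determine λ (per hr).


λ = L/W = 33.18/1.345 = 24.6691 /hr

Final: 24.6691 /hr


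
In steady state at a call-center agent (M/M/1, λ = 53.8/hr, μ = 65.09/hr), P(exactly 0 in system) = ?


ρ = 53.8/65.09 = 0.8265
P_n = (1−ρ)·ρ^n = (1 − 0.8265)·0.8265^0 = 0.1735·1.000000 = 0.173452

Final: 0.173452


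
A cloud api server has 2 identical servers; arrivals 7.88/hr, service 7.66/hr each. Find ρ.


ρ = λ/(cμ) = 7.88/(2·7.66) = 7.88/15.32 = 0.5144

Final: 0.5144


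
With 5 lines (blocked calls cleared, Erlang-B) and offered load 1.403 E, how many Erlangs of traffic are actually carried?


B(5,1.403) = 0.011174 (Erlang-B)
Carried load = a(1 − B) = 1.403·(1 − 0.011174) = 1.403·0.988826 = 1.3873 E

Final: 1.3873 Erlangs


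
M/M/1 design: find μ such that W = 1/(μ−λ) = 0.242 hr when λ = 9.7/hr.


W = 1/(μ−λ) ⇒ μ − λ = 1/W = 1/0.242 = 4.1322
μ = λ + 1/W = 9.7 + 4.1322 = 13.8322 per hr

Final: 13.8322 /hr


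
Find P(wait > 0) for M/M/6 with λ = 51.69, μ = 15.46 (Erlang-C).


a = λ/μ = 3.3435; ρ = a/6 = 0.5572
P₀ = 0.034208 (from M/M/c formula)
C(c,a) = [a^c/(c!(1−ρ))]·P₀ = [1396.95448/(720·0.4428)]·0.034208
= 4.38214·0.034208 = 0.149904

Final: 0.149904


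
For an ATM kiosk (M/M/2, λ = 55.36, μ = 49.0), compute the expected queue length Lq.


a = λ/μ = 1.1298; ρ = a/2 = 0.5649
P₀ = 0.278039
Lq = P₀·a^c·ρ / (c!·(1−ρ)²) = 0.278039·1.27644·0.5649/(2·0.18931)
= 0.52950

Final: 0.52950


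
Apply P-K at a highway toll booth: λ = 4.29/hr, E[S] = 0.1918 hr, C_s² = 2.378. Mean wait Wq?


ρ = λ·E[S] = 4.29·0.1918 = 0.8228
E[S²] = E[S]²(1+C_s²) = 0.1918²·(1+2.378) = 0.124267
Wq = λ·E[S²]/(2(1−ρ)) = 4.29·0.124267/(2·0.1772) = 1.50444 hr

Final: 1.50444 hr


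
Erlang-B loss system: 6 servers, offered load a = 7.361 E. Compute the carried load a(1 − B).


B(6,7.361) = 0.353345 (Erlang-B)
Carried load = a(1 − B) = 7.361·(1 − 0.353345) = 7.361·0.646655 = 4.7600 E

Final: 4.7600 Erlangs


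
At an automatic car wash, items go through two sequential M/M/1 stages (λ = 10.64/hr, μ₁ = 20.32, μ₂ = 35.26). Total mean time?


Each node sees arrival rate λ = 10.64/hr (tandem ⇒ throughput preserved).
W₁ = 1/(μ₁−λ) = 1/(20.32−10.64) = 0.10331 hr
W₂ = 1/(μ₂−λ) = 1/(35.26−10.64) = 0.04062 hr
W_total = W₁ + W₂ = 0.10331 + 0.04062 = 0.14392 hr

Final: 0.14392 hr


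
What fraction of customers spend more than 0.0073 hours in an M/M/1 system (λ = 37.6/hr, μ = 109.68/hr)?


W ~ Exponential(μ−λ) for M/M/1.
μ − λ = 109.68 − 37.6 = 72.0800
P(W > t) = e^{−(μ−λ)t} = e^{−0.5262} = 0.590855

Final: 0.590855
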